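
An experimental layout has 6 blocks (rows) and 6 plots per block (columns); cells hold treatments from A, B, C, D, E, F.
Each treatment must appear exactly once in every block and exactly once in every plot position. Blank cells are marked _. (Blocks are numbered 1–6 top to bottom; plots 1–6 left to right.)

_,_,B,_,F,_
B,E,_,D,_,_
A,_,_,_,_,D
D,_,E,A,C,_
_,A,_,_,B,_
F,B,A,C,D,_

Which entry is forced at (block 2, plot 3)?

C

Block 1, plot 4: block 1 has {B, F} and plot 4 has {A, C, D}, leaving only E.
Block 1, plot 1: block 1 has {B, E, F} and plot 1 has {A, B, D, F}, leaving only C.
Block 1, plot 2: block 1 has {B, C, E, F} and plot 2 has {A, B, E}, leaving only D.
Block 1, plot 6: block 1 has {B, C, D, E, F} and plot 6 has {D}, leaving only A.
Block 2, plot 5: block 2 has {B, D, E} and plot 5 has {B, C, D, F}, leaving only A.
Block 3, plot 5: block 3 has {A, D} and plot 5 has {A, B, C, D, F}, leaving only E.
Block 4, plot 2: block 4 has {A, C, D, E} and plot 2 has {A, B, D, E}, leaving only F.
Block 3, plot 2: block 3 has {A, D, E} and plot 2 has {A, B, D, E, F}, leaving only C.
Block 3, plot 3: block 3 has {A, C, D, E} and plot 3 has {A, B, E}, leaving only F.
Block 2 already has {A, B, D, E} and plot 3 already has {A, B, E, F}, so block 2, plot 3 must be C.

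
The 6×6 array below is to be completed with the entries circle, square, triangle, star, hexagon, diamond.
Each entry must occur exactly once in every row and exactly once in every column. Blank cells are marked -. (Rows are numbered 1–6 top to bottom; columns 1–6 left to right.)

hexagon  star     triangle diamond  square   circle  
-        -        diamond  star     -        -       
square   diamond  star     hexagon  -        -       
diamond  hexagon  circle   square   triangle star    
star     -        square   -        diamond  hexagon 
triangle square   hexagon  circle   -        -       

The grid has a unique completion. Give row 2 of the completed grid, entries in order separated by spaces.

circle triangle diamond star hexagon square

Row 2, column 1: row 2 has {star, diamond} and column 1 has {square, triangle, star, hexagon, diamond}, leaving only circle.
Row 2, column 2: row 2 has {circle, star, diamond} and column 2 has {square, star, hexagon, diamond}, leaving only triangle.
Row 2, column 5: row 2 has {circle, triangle, star, diamond} and column 5 has {square, triangle, diamond}, leaving only hexagon.
Row 2, column 6: row 2 has {circle, triangle, star, hexagon, diamond} and column 6 has {circle, star, hexagon}, leaving only square.
So row 2 reads: circle triangle diamond star hexagon square.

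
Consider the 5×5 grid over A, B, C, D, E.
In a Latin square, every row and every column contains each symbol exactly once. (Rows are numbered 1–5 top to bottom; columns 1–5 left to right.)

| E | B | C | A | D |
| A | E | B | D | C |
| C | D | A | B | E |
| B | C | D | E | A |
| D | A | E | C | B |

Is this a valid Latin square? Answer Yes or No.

Yes

Each row is a permutation of the 5 symbols, and so is each column.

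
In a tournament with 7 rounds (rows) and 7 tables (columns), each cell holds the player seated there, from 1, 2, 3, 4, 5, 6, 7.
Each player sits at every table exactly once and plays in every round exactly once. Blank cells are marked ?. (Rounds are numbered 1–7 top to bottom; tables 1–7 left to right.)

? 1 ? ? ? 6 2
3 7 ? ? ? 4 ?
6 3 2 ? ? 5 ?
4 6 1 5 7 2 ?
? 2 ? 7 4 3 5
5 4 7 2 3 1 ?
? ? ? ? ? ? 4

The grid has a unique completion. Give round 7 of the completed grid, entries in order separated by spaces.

Round 7, table 2: round 7 has {4} and table 2 has {1, 2, 3, 4, 6, 7}, leaving only 5.
Round 7, table 6: round 7 has {4, 5} and table 6 has {1, 2, 3, 4, 5, 6}, leaving only 7.
Round 1, table 1: round 1 has {1, 2, 6} and table 1 has {3, 4, 5, 6}, leaving only 7.
Round 1, table 5: round 1 has {1, 2, 6, 7} and table 5 has {3, 4, 7}, leaving only 5.
Round 3, table 5: round 3 has {2, 3, 5, 6} and table 5 has {3, 4, 5, 7}, leaving only 1.
Round 3, table 4: round 3 has {1, 2, 3, 5, 6} and table 4 has {2, 5, 7}, leaving only 4.
Round 1, table 4: round 1 has {1, 2, 5, 6, 7} and table 4 has {2, 4, 5, 7}, leaving only 3.
Round 1, table 3: round 1 has {1, 2, 3, 5, 6, 7} and table 3 has {1, 2, 7}, leaving only 4.
Round 3, table 7: round 3 has {1, 2, 3, 4, 5, 6} and table 7 has {2, 4, 5}, leaving only 7.
Round 4, table 7: round 4 has {1, 2, 4, 5, 6, 7} and table 7 has {2, 4, 5, 7}, leaving only 3.
Round 5, table 1: round 5 has {2, 3, 4, 5, 7} and table 1 has {3, 4, 5, 6, 7}, leaving only 1.
Round 7, table 1: round 7 has {4, 5, 7} and table 1 has {1, 3, 4, 5, 6, 7}, leaving only 2.
Round 7, table 5: round 7 has {2, 4, 5, 7} and table 5 has {1, 3, 4, 5, 7}, leaving only 6.
Round 7, table 3: round 7 has {2, 4, 5, 6, 7} and table 3 has {1, 2, 4, 7}, leaving only 3.
Round 7, table 4: round 7 has {2, 3, 4, 5, 6, 7} and table 4 has {2, 3, 4, 5, 7}, leaving only 1.
So round 7 reads: 2 5 3 1 6 7 4.

2 5 3 1 6 7 4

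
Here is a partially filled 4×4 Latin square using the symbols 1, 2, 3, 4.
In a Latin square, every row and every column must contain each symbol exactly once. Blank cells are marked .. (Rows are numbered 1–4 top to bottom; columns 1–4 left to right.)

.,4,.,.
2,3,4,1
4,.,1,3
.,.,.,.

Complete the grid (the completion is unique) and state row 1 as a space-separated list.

Row 1, column 4: row 1 has {4} and column 4 has {1, 3}, leaving only 2.
Row 1, column 3: row 1 has {2, 4} and column 3 has {1, 4}, leaving only 3.
Row 1, column 1: row 1 has {2, 3, 4} and column 1 has {2, 4}, leaving only 1.
So row 1 reads: 1 4 3 2.

1 4 3 2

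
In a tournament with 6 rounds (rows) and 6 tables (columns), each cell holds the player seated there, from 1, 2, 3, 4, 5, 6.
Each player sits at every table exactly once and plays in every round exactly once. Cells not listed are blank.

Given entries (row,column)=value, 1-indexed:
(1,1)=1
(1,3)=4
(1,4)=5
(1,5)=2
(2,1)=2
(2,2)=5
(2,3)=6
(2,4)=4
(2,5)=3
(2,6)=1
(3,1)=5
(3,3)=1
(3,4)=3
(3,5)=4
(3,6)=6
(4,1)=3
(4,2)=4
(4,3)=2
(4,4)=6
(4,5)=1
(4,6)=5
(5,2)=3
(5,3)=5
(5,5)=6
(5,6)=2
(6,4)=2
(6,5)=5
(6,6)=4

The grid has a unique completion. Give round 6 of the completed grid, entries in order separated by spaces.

6 1 3 2 5 4

Round 6, table 1: round 6 has {2, 4, 5} and table 1 has {1, 2, 3, 5}, leaving only 6.
Round 6, table 2: round 6 has {2, 4, 5, 6} and table 2 has {3, 4, 5}, leaving only 1.
Round 6, table 3: round 6 has {1, 2, 4, 5, 6} and table 3 has {1, 2, 4, 5, 6}, leaving only 3.
So round 6 reads: 6 1 3 2 5 4.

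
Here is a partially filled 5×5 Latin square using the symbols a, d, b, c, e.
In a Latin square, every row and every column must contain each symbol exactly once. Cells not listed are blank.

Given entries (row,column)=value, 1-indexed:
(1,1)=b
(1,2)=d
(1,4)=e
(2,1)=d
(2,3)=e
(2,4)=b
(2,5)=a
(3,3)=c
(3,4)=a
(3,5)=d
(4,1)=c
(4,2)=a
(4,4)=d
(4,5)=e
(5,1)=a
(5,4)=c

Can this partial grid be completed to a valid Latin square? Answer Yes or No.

No row or column among the givens repeats a symbol, and propagating forced cells runs into no contradiction.
One valid completion exists (for instance, b d a e c / d c e b a / e b c a d / c a b d e / a e d c b).

Yes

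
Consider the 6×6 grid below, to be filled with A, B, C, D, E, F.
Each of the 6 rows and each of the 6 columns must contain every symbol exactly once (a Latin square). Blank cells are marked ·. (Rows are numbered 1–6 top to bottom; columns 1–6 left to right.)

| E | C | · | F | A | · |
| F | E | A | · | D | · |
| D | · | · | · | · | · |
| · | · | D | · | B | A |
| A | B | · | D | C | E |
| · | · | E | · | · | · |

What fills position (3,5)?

Row 1, column 3: row 1 has {A, C, E, F} and column 3 has {A, D, E}, leaving only B.
Row 1, column 6: row 1 has {A, B, C, E, F} and column 6 has {A, E}, leaving only D.
Row 4, column 1: row 4 has {A, B, D} and column 1 has {A, D, E, F}, leaving only C.
Row 4, column 2: row 4 has {A, B, C, D} and column 2 has {B, C, E}, leaving only F.
Row 3, column 2: row 3 has {D} and column 2 has {B, C, E, F}, leaving only A.
Row 4, column 4: row 4 has {A, B, C, D, F} and column 4 has {D, F}, leaving only E.
Row 5, column 3: row 5 has {A, B, C, D, E} and column 3 has {A, B, D, E}, leaving only F.
Row 3, column 3: row 3 has {A, D} and column 3 has {A, B, D, E, F}, leaving only C.
Row 3, column 4: row 3 has {A, C, D} and column 4 has {D, E, F}, leaving only B.
Row 2, column 4: row 2 has {A, D, E, F} and column 4 has {B, D, E, F}, leaving only C.
Row 2, column 6: row 2 has {A, C, D, E, F} and column 6 has {A, D, E}, leaving only B.
Row 3, column 6: row 3 has {A, B, C, D} and column 6 has {A, B, D, E}, leaving only F.
Row 3 already has {A, B, C, D, F} and column 5 already has {A, B, C, D}, so row 3, column 5 must be E.

E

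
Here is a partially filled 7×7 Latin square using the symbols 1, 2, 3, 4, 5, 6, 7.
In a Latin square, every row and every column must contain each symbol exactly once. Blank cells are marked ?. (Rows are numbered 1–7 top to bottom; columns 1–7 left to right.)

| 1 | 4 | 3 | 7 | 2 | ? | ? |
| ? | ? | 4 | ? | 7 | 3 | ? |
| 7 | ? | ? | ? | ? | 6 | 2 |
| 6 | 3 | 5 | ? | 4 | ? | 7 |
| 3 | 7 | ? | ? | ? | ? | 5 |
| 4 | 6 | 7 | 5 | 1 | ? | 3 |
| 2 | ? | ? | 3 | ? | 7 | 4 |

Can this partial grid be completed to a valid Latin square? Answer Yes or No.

No row or column among the givens repeats a symbol, and propagating forced cells runs into no contradiction.
One valid completion exists (for instance, 1 4 3 7 2 5 6 / 5 2 4 6 7 3 1 / 7 5 1 4 3 6 2 / 6 3 5 2 4 1 7 / 3 7 2 1 6 4 5 / 4 6 7 5 1 2 3 / 2 1 6 3 5 7 4).

Yes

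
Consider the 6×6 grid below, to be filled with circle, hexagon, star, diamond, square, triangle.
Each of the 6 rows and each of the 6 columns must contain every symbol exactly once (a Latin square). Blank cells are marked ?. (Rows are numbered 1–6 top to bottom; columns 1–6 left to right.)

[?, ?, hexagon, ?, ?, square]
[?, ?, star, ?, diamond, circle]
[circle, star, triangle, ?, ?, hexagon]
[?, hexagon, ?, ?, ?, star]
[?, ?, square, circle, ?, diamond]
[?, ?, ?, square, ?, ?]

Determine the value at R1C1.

Row 3, column 4: row 3 has {circle, hexagon, star, triangle} and column 4 has {circle, square}, leaving only diamond.
Row 3, column 5: row 3 has {circle, hexagon, star, diamond, triangle} and column 5 has {diamond}, leaving only square.
Row 4, column 4: row 4 has {hexagon, star} and column 4 has {circle, diamond, square}, leaving only triangle.
Row 1, column 4: row 1 has {hexagon, square} and column 4 has {circle, diamond, square, triangle}, leaving only star.
Row 2, column 4: row 2 has {circle, star, diamond} and column 4 has {circle, star, diamond, square, triangle}, leaving only hexagon.
Row 4, column 5: row 4 has {hexagon, star, triangle} and column 5 has {diamond, square}, leaving only circle.
Row 1, column 5: row 1 has {hexagon, star, square} and column 5 has {circle, diamond, square}, leaving only triangle.
Row 1 already has {hexagon, star, square, triangle} and column 1 already has {circle}, so row 1, column 1 must be diamond.

diamond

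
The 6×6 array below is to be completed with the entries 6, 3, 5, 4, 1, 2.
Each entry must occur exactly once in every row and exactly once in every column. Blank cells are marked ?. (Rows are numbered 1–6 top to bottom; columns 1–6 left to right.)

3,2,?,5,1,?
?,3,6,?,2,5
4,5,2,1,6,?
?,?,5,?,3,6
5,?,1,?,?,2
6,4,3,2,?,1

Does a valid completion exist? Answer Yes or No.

Row 1, column 3: row 1 has {3, 5, 1, 2} and column 3 has {6, 3, 5, 1, 2}, so it must be 4.
Now row 1, column 6: row 1 together with column 6 already contain {6, 3, 5, 4, 1, 2} — every symbol — so nothing can go there. The grid has no valid completion.

No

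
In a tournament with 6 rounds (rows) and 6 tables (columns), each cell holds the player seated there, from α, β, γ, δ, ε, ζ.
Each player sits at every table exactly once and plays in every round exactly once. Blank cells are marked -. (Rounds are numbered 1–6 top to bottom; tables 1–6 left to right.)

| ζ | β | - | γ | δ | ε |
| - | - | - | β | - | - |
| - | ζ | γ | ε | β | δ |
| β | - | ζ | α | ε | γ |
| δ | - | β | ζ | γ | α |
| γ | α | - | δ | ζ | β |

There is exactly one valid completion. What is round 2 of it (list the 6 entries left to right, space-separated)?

ε γ δ β α ζ

Round 2, table 5: round 2 has {β} and table 5 has {β, γ, δ, ε, ζ}, leaving only α.
Round 2, table 1: round 2 has {α, β} and table 1 has {β, γ, δ, ζ}, leaving only ε.
Round 2, table 3: round 2 has {α, β, ε} and table 3 has {β, γ, ζ}, leaving only δ.
Round 2, table 2: round 2 has {α, β, δ, ε} and table 2 has {α, β, ζ}, leaving only γ.
Round 2, table 6: round 2 has {α, β, γ, δ, ε} and table 6 has {α, β, γ, δ, ε}, leaving only ζ.
So round 2 reads: ε γ δ β α ζ.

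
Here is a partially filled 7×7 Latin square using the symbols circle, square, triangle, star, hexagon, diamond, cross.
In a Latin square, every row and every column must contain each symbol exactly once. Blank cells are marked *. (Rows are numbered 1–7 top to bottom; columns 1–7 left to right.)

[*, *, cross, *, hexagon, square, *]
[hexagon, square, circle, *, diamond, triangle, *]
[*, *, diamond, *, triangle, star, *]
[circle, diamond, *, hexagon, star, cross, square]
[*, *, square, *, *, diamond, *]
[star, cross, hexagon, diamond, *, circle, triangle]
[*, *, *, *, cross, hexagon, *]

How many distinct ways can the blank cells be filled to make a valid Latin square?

9

Row 1, column 1: eliminating its row and column leaves {triangle, diamond}.
Row 1, column 2: eliminating its row and column leaves {circle, triangle, star}.
Row 1, column 4: eliminating its row and column leaves {circle, triangle, star}.
Row 1, column 7: eliminating its row and column leaves {circle, star, diamond}.
Row 2, column 4: eliminating its row and column leaves {star, cross}.
Row 2, column 7: eliminating its row and column leaves {star, cross}.
Row 3, column 1: eliminating its row and column leaves {square, cross}.
Row 3, column 2: eliminating its row and column leaves {circle, hexagon}.
Row 3, column 4: eliminating its row and column leaves {circle, square, cross}.
Row 3, column 7: eliminating its row and column leaves {circle, hexagon, cross}.
Row 4, column 3: eliminating its row and column leaves {triangle}.
Row 5, column 1: eliminating its row and column leaves {triangle, cross}.
Row 5, column 2: eliminating its row and column leaves {circle, triangle, star, hexagon}.
Row 5, column 4: eliminating its row and column leaves {circle, triangle, star, cross}.
Row 5, column 5: eliminating its row and column leaves {circle}.
Row 5, column 7: eliminating its row and column leaves {circle, star, hexagon, cross}.
Row 6, column 5: eliminating its row and column leaves {square}.
Row 7, column 1: eliminating its row and column leaves {square, triangle, diamond}.
Row 7, column 2: eliminating its row and column leaves {circle, triangle, star}.
Row 7, column 3: eliminating its row and column leaves {triangle, star}.
Row 7, column 4: eliminating its row and column leaves {circle, square, triangle, star}.
Row 7, column 7: eliminating its row and column leaves {circle, star, diamond}.
Enumerating the assignments across these blanks that avoid any row or column repeat gives 9 completions.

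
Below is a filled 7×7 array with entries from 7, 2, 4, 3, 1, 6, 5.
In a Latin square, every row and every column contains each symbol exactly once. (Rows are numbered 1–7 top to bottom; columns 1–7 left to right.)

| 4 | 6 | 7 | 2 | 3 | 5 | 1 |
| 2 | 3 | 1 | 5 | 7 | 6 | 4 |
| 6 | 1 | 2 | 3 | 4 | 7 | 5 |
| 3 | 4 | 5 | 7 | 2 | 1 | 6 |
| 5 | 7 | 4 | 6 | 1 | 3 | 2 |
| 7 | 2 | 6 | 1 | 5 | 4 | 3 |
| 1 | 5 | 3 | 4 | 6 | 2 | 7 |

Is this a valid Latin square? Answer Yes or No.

Each row is a permutation of the 7 symbols, and so is each column.

Yes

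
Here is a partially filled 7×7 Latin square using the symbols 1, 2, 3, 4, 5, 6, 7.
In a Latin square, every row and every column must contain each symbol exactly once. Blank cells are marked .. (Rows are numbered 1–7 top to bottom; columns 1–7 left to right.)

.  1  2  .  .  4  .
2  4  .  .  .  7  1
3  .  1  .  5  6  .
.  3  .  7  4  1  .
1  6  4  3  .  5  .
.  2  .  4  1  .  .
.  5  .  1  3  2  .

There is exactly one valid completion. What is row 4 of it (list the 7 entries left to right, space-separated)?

Row 2, column 5: row 2 has {1, 2, 4, 7} and column 5 has {1, 3, 4, 5}, leaving only 6.
Row 1, column 5: row 1 has {1, 2, 4} and column 5 has {1, 3, 4, 5, 6}, leaving only 7.
Row 2, column 4: row 2 has {1, 2, 4, 6, 7} and column 4 has {1, 3, 4, 7}, leaving only 5.
Row 1, column 4: row 1 has {1, 2, 4, 7} and column 4 has {1, 3, 4, 5, 7}, leaving only 6.
Row 1, column 1: row 1 has {1, 2, 4, 6, 7} and column 1 has {1, 2, 3}, leaving only 5.
Row 4, column 1: row 4 has {1, 3, 4, 7} and column 1 has {1, 2, 3, 5}, leaving only 6.
Row 4, column 3: row 4 has {1, 3, 4, 6, 7} and column 3 has {1, 2, 4}, leaving only 5.
Row 4, column 7: row 4 has {1, 3, 4, 5, 6, 7} and column 7 has {1}, leaving only 2.
So row 4 reads: 6 3 5 7 4 1 2.

6 3 5 7 4 1 2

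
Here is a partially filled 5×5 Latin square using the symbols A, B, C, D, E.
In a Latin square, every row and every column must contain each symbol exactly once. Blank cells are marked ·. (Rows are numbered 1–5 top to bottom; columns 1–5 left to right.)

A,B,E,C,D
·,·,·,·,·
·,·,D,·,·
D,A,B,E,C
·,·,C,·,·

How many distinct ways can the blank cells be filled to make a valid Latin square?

Row 2, column 1: eliminating its row and column leaves {B, C, E}.
Row 2, column 2: eliminating its row and column leaves {C, D, E}.
Row 2, column 3: eliminating its row and column leaves {A}.
Row 2, column 4: eliminating its row and column leaves {A, B, D}.
Row 2, column 5: eliminating its row and column leaves {A, B, E}.
Row 3, column 1: eliminating its row and column leaves {B, C, E}.
Row 3, column 2: eliminating its row and column leaves {C, E}.
Row 3, column 4: eliminating its row and column leaves {A, B}.
Row 3, column 5: eliminating its row and column leaves {A, B, E}.
Row 5, column 1: eliminating its row and column leaves {B, E}.
Row 5, column 2: eliminating its row and column leaves {D, E}.
Row 5, column 4: eliminating its row and column leaves {A, B, D}.
Row 5, column 5: eliminating its row and column leaves {A, B, E}.
Enumerating the assignments across these blanks that avoid any row or column repeat gives 6 completions.

6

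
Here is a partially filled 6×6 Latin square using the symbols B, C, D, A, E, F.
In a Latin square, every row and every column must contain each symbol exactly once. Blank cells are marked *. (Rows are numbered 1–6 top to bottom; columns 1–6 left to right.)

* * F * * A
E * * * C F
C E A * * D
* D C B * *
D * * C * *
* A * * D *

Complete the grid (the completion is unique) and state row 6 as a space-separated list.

F A B E D C

Row 1, column 1: row 1 has {A, F} and column 1 has {C, D, E}, leaving only B.
Row 6, column 1: row 6 has {D, A} and column 1 has {B, C, D, E}, leaving only F.
Row 6, column 4: row 6 has {D, A, F} and column 4 has {B, C}, leaving only E.
Row 6, column 3: row 6 has {D, A, E, F} and column 3 has {C, A, F}, leaving only B.
Row 6, column 6: row 6 has {B, D, A, E, F} and column 6 has {D, A, F}, leaving only C.
So row 6 reads: F A B E D C.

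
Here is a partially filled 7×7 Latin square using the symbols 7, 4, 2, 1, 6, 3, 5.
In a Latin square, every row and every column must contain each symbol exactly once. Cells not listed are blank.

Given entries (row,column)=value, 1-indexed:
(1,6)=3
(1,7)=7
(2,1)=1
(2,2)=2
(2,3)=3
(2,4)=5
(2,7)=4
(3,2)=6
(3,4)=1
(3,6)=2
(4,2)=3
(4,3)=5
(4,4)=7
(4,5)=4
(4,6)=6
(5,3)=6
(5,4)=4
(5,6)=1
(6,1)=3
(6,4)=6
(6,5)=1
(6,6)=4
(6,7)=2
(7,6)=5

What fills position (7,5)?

Row 1, column 4: row 1 has {7, 3} and column 4 has {7, 4, 1, 6, 5}, leaving only 2.
Row 2, column 6: row 2 has {4, 2, 1, 3, 5} and column 6 has {4, 2, 1, 6, 3, 5}, leaving only 7.
Row 2, column 5: row 2 has {7, 4, 2, 1, 3, 5} and column 5 has {4, 1}, leaving only 6.
Row 1, column 5: row 1 has {7, 2, 3} and column 5 has {4, 1, 6}, leaving only 5.
Row 4, column 1: row 4 has {7, 4, 6, 3, 5} and column 1 has {1, 3}, leaving only 2.
Row 4, column 7: row 4 has {7, 4, 2, 6, 3, 5} and column 7 has {7, 4, 2}, leaving only 1.
Row 6, column 3: row 6 has {4, 2, 1, 6, 3} and column 3 has {6, 3, 5}, leaving only 7.
Row 3, column 3: row 3 has {2, 1, 6} and column 3 has {7, 6, 3, 5}, leaving only 4.
Row 1, column 3: row 1 has {7, 2, 3, 5} and column 3 has {7, 4, 6, 3, 5}, leaving only 1.
Row 1, column 2: row 1 has {7, 2, 1, 3, 5} and column 2 has {2, 6, 3}, leaving only 4.
Row 1, column 1: row 1 has {7, 4, 2, 1, 3, 5} and column 1 has {2, 1, 3}, leaving only 6.
Row 6, column 2: row 6 has {7, 4, 2, 1, 6, 3} and column 2 has {4, 2, 6, 3}, leaving only 5.
Row 5, column 2: row 5 has {4, 1, 6} and column 2 has {4, 2, 6, 3, 5}, leaving only 7.
Row 5, column 1: row 5 has {7, 4, 1, 6} and column 1 has {2, 1, 6, 3}, leaving only 5.
Row 3, column 1: row 3 has {4, 2, 1, 6} and column 1 has {2, 1, 6, 3, 5}, leaving only 7.
Row 3, column 5: row 3 has {7, 4, 2, 1, 6} and column 5 has {4, 1, 6, 5}, leaving only 3.
Row 3, column 7: row 3 has {7, 4, 2, 1, 6, 3} and column 7 has {7, 4, 2, 1}, leaving only 5.
Row 5, column 5: row 5 has {7, 4, 1, 6, 5} and column 5 has {4, 1, 6, 3, 5}, leaving only 2.
Row 7 already has {5} and column 5 already has {4, 2, 1, 6, 3, 5}, so row 7, column 5 must be 7.

7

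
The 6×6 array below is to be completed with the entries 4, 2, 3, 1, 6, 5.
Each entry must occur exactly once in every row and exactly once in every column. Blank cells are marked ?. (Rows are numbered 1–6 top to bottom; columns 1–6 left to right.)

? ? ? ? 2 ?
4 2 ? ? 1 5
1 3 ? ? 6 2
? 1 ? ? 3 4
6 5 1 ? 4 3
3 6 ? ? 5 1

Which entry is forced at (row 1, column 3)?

3

Row 1, column 1: row 1 has {2} and column 1 has {4, 3, 1, 6}, leaving only 5.
Row 1, column 2: row 1 has {2, 5} and column 2 has {2, 3, 1, 6, 5}, leaving only 4.
Row 1, column 6: row 1 has {4, 2, 5} and column 6 has {4, 2, 3, 1, 5}, leaving only 6.
Row 1 already has {4, 2, 6, 5} and column 3 already has {1}, so row 1, column 3 must be 3.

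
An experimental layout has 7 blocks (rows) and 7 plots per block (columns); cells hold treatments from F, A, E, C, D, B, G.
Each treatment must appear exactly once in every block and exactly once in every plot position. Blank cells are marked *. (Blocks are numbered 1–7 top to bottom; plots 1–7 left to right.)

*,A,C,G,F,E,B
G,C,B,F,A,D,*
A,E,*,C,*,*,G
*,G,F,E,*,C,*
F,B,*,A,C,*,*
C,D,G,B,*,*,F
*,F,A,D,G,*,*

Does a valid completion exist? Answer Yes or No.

No block or plot among the givens repeats a symbol, and propagating forced cells runs into no contradiction.
One valid completion exists (for instance, D A C G F E B / G C B F A D E / A E D C B F G / B G F E D C A / F B E A C G D / C D G B E A F / E F A D G B C).

Yes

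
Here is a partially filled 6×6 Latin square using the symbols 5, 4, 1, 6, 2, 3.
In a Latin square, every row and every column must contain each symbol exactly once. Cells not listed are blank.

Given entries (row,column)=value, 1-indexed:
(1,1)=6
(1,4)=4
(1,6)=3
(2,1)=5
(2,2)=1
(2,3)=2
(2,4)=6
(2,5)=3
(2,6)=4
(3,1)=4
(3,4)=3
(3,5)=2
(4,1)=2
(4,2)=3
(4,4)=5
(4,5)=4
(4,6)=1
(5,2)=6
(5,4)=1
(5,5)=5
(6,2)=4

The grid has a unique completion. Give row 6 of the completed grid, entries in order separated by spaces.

1 4 3 2 6 5

Row 6, column 4: row 6 has {4} and column 4 has {5, 4, 1, 6, 3}, leaving only 2.
Row 1, column 5: row 1 has {4, 6, 3} and column 5 has {5, 4, 2, 3}, leaving only 1.
Row 6, column 5: row 6 has {4, 2} and column 5 has {5, 4, 1, 2, 3}, leaving only 6.
Row 6, column 6: row 6 has {4, 6, 2} and column 6 has {4, 1, 3}, leaving only 5.
Row 1, column 3: row 1 has {4, 1, 6, 3} and column 3 has {2}, leaving only 5.
Row 1, column 2: row 1 has {5, 4, 1, 6, 3} and column 2 has {4, 1, 6, 3}, leaving only 2.
Row 3, column 2: row 3 has {4, 2, 3} and column 2 has {4, 1, 6, 2, 3}, leaving only 5.
Row 3, column 6: row 3 has {5, 4, 2, 3} and column 6 has {5, 4, 1, 3}, leaving only 6.
Row 3, column 3: row 3 has {5, 4, 6, 2, 3} and column 3 has {5, 2}, leaving only 1.
Row 6, column 3: row 6 has {5, 4, 6, 2} and column 3 has {5, 1, 2}, leaving only 3.
Row 6, column 1: row 6 has {5, 4, 6, 2, 3} and column 1 has {5, 4, 6, 2}, leaving only 1.
So row 6 reads: 1 4 3 2 6 5.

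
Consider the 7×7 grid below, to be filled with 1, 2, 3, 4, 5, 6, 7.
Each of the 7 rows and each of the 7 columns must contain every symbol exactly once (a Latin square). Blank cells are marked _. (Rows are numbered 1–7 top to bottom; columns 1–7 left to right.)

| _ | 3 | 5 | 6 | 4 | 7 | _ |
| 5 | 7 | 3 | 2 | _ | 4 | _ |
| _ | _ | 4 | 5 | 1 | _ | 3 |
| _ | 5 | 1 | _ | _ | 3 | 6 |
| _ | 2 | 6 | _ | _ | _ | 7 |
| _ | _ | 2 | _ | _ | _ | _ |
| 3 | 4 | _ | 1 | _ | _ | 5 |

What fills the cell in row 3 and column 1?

7

Row 2, column 5: row 2 has {2, 3, 4, 5, 7} and column 5 has {1, 4}, leaving only 6.
Row 2, column 7: row 2 has {2, 3, 4, 5, 6, 7} and column 7 has {3, 5, 6, 7}, leaving only 1.
Row 1, column 7: row 1 has {3, 4, 5, 6, 7} and column 7 has {1, 3, 5, 6, 7}, leaving only 2.
Row 1, column 1: row 1 has {2, 3, 4, 5, 6, 7} and column 1 has {3, 5}, leaving only 1.
Row 3, column 2: row 3 has {1, 3, 4, 5} and column 2 has {2, 3, 4, 5, 7}, leaving only 6.
Row 3, column 6: row 3 has {1, 3, 4, 5, 6} and column 6 has {3, 4, 7}, leaving only 2.
Row 3 already has {1, 2, 3, 4, 5, 6} and column 1 already has {1, 3, 5}, so row 3, column 1 must be 7.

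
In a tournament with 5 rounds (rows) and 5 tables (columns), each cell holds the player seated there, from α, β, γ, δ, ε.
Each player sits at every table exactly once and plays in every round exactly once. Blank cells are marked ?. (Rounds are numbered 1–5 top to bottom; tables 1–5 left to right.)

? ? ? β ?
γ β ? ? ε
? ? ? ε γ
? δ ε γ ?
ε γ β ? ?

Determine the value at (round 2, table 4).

Round 3, table 2: round 3 has {γ, ε} and table 2 has {β, γ, δ}, leaving only α.
Round 1, table 2: round 1 has {β} and table 2 has {α, β, γ, δ}, leaving only ε.
Round 3, table 3: round 3 has {α, γ, ε} and table 3 has {β, ε}, leaving only δ.
Round 2, table 3: round 2 has {β, γ, ε} and table 3 has {β, δ, ε}, leaving only α.
Round 2 already has {α, β, γ, ε} and table 4 already has {β, γ, ε}, so round 2, table 4 must be δ.

δ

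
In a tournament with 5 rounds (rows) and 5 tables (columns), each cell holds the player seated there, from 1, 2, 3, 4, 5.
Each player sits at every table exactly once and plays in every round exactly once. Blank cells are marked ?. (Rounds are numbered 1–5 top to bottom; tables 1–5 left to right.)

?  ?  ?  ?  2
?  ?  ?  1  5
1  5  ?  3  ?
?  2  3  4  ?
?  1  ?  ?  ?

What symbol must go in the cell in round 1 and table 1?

3

Round 1, table 4: round 1 has {2} and table 4 has {1, 3, 4}, leaving only 5.
Round 3, table 5: round 3 has {1, 3, 5} and table 5 has {2, 5}, leaving only 4.
Round 3, table 3: round 3 has {1, 3, 4, 5} and table 3 has {3}, leaving only 2.
Round 2, table 3: round 2 has {1, 5} and table 3 has {2, 3}, leaving only 4.
Round 1, table 3: round 1 has {2, 5} and table 3 has {2, 3, 4}, leaving only 1.
Round 2, table 2: round 2 has {1, 4, 5} and table 2 has {1, 2, 5}, leaving only 3.
Round 1, table 2: round 1 has {1, 2, 5} and table 2 has {1, 2, 3, 5}, leaving only 4.
Round 1 already has {1, 2, 4, 5} and table 1 already has {1}, so round 1, table 1 must be 3.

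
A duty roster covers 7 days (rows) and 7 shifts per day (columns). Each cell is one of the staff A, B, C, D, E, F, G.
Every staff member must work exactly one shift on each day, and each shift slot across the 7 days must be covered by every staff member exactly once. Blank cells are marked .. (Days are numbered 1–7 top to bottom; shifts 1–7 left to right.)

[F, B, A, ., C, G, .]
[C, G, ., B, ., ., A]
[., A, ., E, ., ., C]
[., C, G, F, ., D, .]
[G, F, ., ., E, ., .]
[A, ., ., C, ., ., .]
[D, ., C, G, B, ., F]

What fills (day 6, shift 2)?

D

Day 1, shift 4: day 1 has {A, B, C, F, G} and shift 4 has {B, C, E, F, G}, leaving only D.
Day 1, shift 7: day 1 has {A, B, C, D, F, G} and shift 7 has {A, C, F}, leaving only E.
Day 3, shift 1: day 3 has {A, C, E} and shift 1 has {A, C, D, F, G}, leaving only B.
Day 3, shift 6: day 3 has {A, B, C, E} and shift 6 has {D, G}, leaving only F.
Day 2, shift 6: day 2 has {A, B, C, G} and shift 6 has {D, F, G}, leaving only E.
Day 3, shift 3: day 3 has {A, B, C, E, F} and shift 3 has {A, C, G}, leaving only D.
Day 2, shift 3: day 2 has {A, B, C, E, G} and shift 3 has {A, C, D, G}, leaving only F.
Day 2, shift 5: day 2 has {A, B, C, E, F, G} and shift 5 has {B, C, E}, leaving only D.
Day 3, shift 5: day 3 has {A, B, C, D, E, F} and shift 5 has {B, C, D, E}, leaving only G.
Day 4, shift 1: day 4 has {C, D, F, G} and shift 1 has {A, B, C, D, F, G}, leaving only E.
Day 4, shift 5: day 4 has {C, D, E, F, G} and shift 5 has {B, C, D, E, G}, leaving only A.
Day 4, shift 7: day 4 has {A, C, D, E, F, G} and shift 7 has {A, C, E, F}, leaving only B.
Day 5, shift 3: day 5 has {E, F, G} and shift 3 has {A, C, D, F, G}, leaving only B.
Day 5, shift 4: day 5 has {B, E, F, G} and shift 4 has {B, C, D, E, F, G}, leaving only A.
Day 5, shift 6: day 5 has {A, B, E, F, G} and shift 6 has {D, E, F, G}, leaving only C.
Day 5, shift 7: day 5 has {A, B, C, E, F, G} and shift 7 has {A, B, C, E, F}, leaving only D.
Day 6, shift 3: day 6 has {A, C} and shift 3 has {A, B, C, D, F, G}, leaving only E.
Day 6 already has {A, C, E} and shift 2 already has {A, B, C, F, G}, so day 6, shift 2 must be D.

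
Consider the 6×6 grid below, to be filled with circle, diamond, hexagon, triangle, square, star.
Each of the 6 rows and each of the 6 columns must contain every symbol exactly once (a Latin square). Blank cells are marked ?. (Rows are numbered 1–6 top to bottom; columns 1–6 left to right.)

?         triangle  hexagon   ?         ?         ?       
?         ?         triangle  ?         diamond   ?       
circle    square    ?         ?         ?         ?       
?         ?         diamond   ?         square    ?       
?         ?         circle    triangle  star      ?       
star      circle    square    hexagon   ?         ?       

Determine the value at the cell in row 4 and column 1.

triangle

Row 1, column 5: row 1 has {hexagon, triangle} and column 5 has {diamond, square, star}, leaving only circle.
Row 3, column 3: row 3 has {circle, square} and column 3 has {circle, diamond, hexagon, triangle, square}, leaving only star.
Row 3, column 4: row 3 has {circle, square, star} and column 4 has {hexagon, triangle}, leaving only diamond.
Row 6, column 5: row 6 has {circle, hexagon, square, star} and column 5 has {circle, diamond, square, star}, leaving only triangle.
Row 3, column 5: row 3 has {circle, diamond, square, star} and column 5 has {circle, diamond, triangle, square, star}, leaving only hexagon.
Row 3, column 6: row 3 has {circle, diamond, hexagon, square, star} and column 6 has {}, leaving only triangle.
Row 6, column 6: row 6 has {circle, hexagon, triangle, square, star} and column 6 has {triangle}, leaving only diamond.
Row 4, column 1 is narrowed to {hexagon, triangle}.
If it were hexagon, then row 5, column 1 would be left with no valid symbol.
So row 4, column 1 must be triangle.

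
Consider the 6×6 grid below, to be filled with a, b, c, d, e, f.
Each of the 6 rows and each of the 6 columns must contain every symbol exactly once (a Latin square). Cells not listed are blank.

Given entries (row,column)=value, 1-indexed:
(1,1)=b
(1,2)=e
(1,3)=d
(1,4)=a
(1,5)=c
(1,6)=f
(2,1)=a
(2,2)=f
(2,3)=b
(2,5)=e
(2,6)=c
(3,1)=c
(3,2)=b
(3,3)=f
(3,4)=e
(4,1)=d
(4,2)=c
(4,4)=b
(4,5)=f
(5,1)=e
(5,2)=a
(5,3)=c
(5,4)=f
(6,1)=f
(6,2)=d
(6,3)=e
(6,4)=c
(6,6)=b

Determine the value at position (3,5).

d

Row 2, column 4: row 2 has {a, b, c, e, f} and column 4 has {a, b, c, e, f}, leaving only d.
Row 4, column 3: row 4 has {b, c, d, f} and column 3 has {b, c, d, e, f}, leaving only a.
Row 4, column 6: row 4 has {a, b, c, d, f} and column 6 has {b, c, f}, leaving only e.
Row 5, column 6: row 5 has {a, c, e, f} and column 6 has {b, c, e, f}, leaving only d.
Row 3, column 6: row 3 has {b, c, e, f} and column 6 has {b, c, d, e, f}, leaving only a.
Row 3 already has {a, b, c, e, f} and column 5 already has {c, e, f}, so row 3, column 5 must be d.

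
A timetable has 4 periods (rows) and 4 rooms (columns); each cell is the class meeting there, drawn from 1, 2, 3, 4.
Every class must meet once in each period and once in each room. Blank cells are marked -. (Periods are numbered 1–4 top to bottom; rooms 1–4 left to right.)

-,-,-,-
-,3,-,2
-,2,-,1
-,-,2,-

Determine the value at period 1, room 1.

Period 1, room 1 is narrowed to {1, 2, 3, 4}.
If it were 1, then period 1, room 4 would be left with no valid symbol.
If it were 3, then period 1, room 3 would be left with no valid symbol.
If it were 4, then period 1, room 4 would be left with no valid symbol.
So period 1, room 1 must be 2.

2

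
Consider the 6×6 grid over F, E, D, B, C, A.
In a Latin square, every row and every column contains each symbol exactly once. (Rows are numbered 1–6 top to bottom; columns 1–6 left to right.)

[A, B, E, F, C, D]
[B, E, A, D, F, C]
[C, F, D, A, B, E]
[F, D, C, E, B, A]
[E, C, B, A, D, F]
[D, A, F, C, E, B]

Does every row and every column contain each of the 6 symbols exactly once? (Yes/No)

No

Every row is a permutation, but column 4 contains A twice (at rows 3 and 5).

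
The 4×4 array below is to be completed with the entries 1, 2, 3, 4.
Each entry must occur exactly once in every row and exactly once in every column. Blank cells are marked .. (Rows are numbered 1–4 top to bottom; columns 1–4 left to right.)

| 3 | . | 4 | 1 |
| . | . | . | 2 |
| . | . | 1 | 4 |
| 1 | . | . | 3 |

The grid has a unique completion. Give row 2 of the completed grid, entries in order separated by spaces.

Row 2, column 1: row 2 has {2} and column 1 has {1, 3}, leaving only 4.
Row 2, column 3: row 2 has {2, 4} and column 3 has {1, 4}, leaving only 3.
Row 2, column 2: row 2 has {2, 3, 4} and column 2 has {}, leaving only 1.
So row 2 reads: 4 1 3 2.

4 1 3 2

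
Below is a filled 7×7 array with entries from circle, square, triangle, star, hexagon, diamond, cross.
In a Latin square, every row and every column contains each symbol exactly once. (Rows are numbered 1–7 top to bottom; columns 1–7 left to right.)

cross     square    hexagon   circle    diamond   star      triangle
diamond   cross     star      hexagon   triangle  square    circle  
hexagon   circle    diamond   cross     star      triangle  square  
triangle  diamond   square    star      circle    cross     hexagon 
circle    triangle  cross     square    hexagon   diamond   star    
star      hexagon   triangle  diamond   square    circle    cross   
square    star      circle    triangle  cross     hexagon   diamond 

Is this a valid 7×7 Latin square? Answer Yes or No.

Yes

Each row is a permutation of the 7 symbols, and so is each column.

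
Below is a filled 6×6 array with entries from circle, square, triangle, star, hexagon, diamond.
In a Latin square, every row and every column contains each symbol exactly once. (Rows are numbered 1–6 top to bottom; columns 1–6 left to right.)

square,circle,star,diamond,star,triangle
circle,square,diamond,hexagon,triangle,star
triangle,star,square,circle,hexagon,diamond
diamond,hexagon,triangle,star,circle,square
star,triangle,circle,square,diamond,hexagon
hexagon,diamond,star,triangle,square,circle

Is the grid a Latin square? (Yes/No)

No

Row 1 contains star twice (at columns 3 and 5), so it is not a permutation.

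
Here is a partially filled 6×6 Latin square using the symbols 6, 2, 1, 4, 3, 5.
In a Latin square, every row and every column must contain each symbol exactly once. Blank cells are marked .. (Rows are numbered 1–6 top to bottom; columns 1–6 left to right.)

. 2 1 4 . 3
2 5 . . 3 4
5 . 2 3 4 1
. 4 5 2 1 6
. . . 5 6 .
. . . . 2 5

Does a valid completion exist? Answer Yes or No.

No row or column among the givens repeats a symbol, and propagating forced cells runs into no contradiction.
One valid completion exists (for instance, 6 2 1 4 5 3 / 2 5 6 1 3 4 / 5 6 2 3 4 1 / 3 4 5 2 1 6 / 1 3 4 5 6 2 / 4 1 3 6 2 5).

Yes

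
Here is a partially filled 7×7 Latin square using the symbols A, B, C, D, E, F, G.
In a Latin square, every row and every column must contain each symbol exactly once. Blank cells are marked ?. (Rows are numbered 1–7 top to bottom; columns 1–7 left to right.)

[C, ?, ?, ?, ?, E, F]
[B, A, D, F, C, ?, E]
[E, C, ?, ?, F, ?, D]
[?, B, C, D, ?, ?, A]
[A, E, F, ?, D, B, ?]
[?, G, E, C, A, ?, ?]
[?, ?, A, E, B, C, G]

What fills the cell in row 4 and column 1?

G

Row 1, column 2: row 1 has {C, E, F} and column 2 has {A, B, C, E, G}, leaving only D.
Row 1, column 5: row 1 has {C, D, E, F} and column 5 has {A, B, C, D, F}, leaving only G.
Row 1, column 3: row 1 has {C, D, E, F, G} and column 3 has {A, C, D, E, F}, leaving only B.
Row 1, column 4: row 1 has {B, C, D, E, F, G} and column 4 has {C, D, E, F}, leaving only A.
Row 2, column 6: row 2 has {A, B, C, D, E, F} and column 6 has {B, C, E}, leaving only G.
Row 3, column 3: row 3 has {C, D, E, F} and column 3 has {A, B, C, D, E, F}, leaving only G.
Row 3, column 4: row 3 has {C, D, E, F, G} and column 4 has {A, C, D, E, F}, leaving only B.
Row 3, column 6: row 3 has {B, C, D, E, F, G} and column 6 has {B, C, E, G}, leaving only A.
Row 4, column 5: row 4 has {A, B, C, D} and column 5 has {A, B, C, D, F, G}, leaving only E.
Row 4, column 6: row 4 has {A, B, C, D, E} and column 6 has {A, B, C, E, G}, leaving only F.
Row 4 already has {A, B, C, D, E, F} and column 1 already has {A, B, C, E}, so row 4, column 1 must be G.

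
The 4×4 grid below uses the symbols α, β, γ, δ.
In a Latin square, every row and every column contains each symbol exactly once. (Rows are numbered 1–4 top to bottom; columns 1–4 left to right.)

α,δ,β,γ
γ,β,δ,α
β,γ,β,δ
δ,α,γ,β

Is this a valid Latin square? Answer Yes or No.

No

Column 3 contains β twice (at rows 1 and 3), so it is not a permutation.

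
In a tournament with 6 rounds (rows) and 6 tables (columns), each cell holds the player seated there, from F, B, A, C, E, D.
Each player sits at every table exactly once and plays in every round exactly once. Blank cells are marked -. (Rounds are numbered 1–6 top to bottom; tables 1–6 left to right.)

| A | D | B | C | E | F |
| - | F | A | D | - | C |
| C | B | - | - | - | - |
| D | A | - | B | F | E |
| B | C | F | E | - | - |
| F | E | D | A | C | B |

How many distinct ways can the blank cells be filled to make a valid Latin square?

2

Round 2, table 1: eliminating its round and table leaves {E}.
Round 2, table 5: eliminating its round and table leaves {B}.
Round 3, table 3: eliminating its round and table leaves {E}.
Round 3, table 4: eliminating its round and table leaves {F}.
Round 3, table 5: eliminating its round and table leaves {A, D}.
Round 3, table 6: eliminating its round and table leaves {A, D}.
Round 4, table 3: eliminating its round and table leaves {C}.
Round 5, table 5: eliminating its round and table leaves {A, D}.
Round 5, table 6: eliminating its round and table leaves {A, D}.
Enumerating the assignments across these blanks that avoid any round or table repeat gives 2 completions.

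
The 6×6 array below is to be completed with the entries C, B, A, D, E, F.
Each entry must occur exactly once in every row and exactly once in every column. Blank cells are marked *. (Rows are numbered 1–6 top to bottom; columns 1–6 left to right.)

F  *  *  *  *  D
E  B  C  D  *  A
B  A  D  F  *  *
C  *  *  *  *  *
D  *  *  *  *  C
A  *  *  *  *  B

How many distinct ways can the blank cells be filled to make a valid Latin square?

24

Row 1, column 2: eliminating its row and column leaves {C, E}.
Row 1, column 3: eliminating its row and column leaves {B, A, E}.
Row 1, column 4: eliminating its row and column leaves {C, B, A, E}.
Row 1, column 5: eliminating its row and column leaves {C, B, A, E}.
Row 2, column 5: eliminating its row and column leaves {F}.
Row 3, column 5: eliminating its row and column leaves {C, E}.
Row 3, column 6: eliminating its row and column leaves {E}.
Row 4, column 2: eliminating its row and column leaves {D, E, F}.
Row 4, column 3: eliminating its row and column leaves {B, A, E, F}.
Row 4, column 4: eliminating its row and column leaves {B, A, E}.
Row 4, column 5: eliminating its row and column leaves {B, A, D, E, F}.
Row 4, column 6: eliminating its row and column leaves {E, F}.
Row 5, column 2: eliminating its row and column leaves {E, F}.
Row 5, column 3: eliminating its row and column leaves {B, A, E, F}.
Row 5, column 4: eliminating its row and column leaves {B, A, E}.
Row 5, column 5: eliminating its row and column leaves {B, A, E, F}.
Row 6, column 2: eliminating its row and column leaves {C, D, E, F}.
Row 6, column 3: eliminating its row and column leaves {E, F}.
Row 6, column 4: eliminating its row and column leaves {C, E}.
Row 6, column 5: eliminating its row and column leaves {C, D, E, F}.
Enumerating the assignments across these blanks that avoid any row or column repeat gives 24 completions.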